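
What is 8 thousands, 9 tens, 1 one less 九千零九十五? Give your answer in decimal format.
Convert 8 thousands, 9 tens, 1 one (place-value notation) → 8×1000 + 9×10 + 1 = 8091 (decimal)
Convert 九千零九十五 (Chinese numeral) → 9×1000 + 9×10 + 5 = 9095 (decimal)
Compute 8091 - 9095 = -1004
-1004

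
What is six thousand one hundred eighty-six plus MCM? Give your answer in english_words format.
Convert six thousand one hundred eighty-six (English words) → 6×1000 + 1×100 + 86 = 6186 (decimal)
Convert MCM (Roman numeral) → 1000 + 900 = 1900 (decimal)
Compute 6186 + 1900 = 8086
Convert 8086 (decimal) → 8086 = 8×1000 + 86 → eight thousand eighty-six (English words)
eight thousand eighty-six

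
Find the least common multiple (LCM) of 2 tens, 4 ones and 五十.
Convert 2 tens, 4 ones (place-value notation) → 2×10 + 4 = 24 (decimal)
Convert 五十 (Chinese numeral) → 5×10 = 50 (decimal)
Compute lcm(24, 50) = 600
600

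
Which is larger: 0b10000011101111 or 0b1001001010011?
Convert 0b10000011101111 (binary) → 8192 + 128 + 64 + 32 + 8 + 4 + 2 + 1 = 8431 (decimal)
Convert 0b1001001010011 (binary) → 4096 + 512 + 64 + 16 + 2 + 1 = 4691 (decimal)
Compare 8431 vs 4691: larger = 8431
8431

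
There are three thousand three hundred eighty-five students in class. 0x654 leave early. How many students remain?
Convert three thousand three hundred eighty-five (English words) → 3×1000 + 3×100 + 85 = 3385 (decimal)
Convert 0x654 (hexadecimal) → 6×256 + 5×16 + 4 = 1620 (decimal)
Compute 3385 - 1620 = 1765
1765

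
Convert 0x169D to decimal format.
Convert 0x169D (hexadecimal) → 1×4096 + 6×256 + 9×16 + 13 = 5789 (decimal)
5789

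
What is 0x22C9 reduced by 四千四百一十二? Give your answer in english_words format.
Convert 0x22C9 (hexadecimal) → 2×4096 + 2×256 + 12×16 + 9 = 8905 (decimal)
Convert 四千四百一十二 (Chinese numeral) → 4×1000 + 4×100 + 1×10 + 2 = 4412 (decimal)
Compute 8905 - 4412 = 4493
Convert 4493 (decimal) → 4493 = 4×1000 + 4×100 + 93 → four thousand four hundred ninety-three (English words)
four thousand four hundred ninety-three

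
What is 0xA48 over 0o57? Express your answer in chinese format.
Convert 0xA48 (hexadecimal) → 10×256 + 4×16 + 8 = 2632 (decimal)
Convert 0o57 (octal) → 5×8 + 7 = 47 (decimal)
Compute 2632 ÷ 47 = 56
Convert 56 (decimal) → 56 = 5×10 + 6 → 五十六 (Chinese numeral)
五十六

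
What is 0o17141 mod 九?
Convert 0o17141 (octal) → 1×4096 + 7×512 + 1×64 + 4×8 + 1 = 7777 (decimal)
Convert 九 (Chinese numeral) → 9 (decimal)
Compute 7777 mod 9 = 1
1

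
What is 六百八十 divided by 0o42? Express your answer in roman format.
Convert 六百八十 (Chinese numeral) → 6×100 + 8×10 = 680 (decimal)
Convert 0o42 (octal) → 4×8 + 2 = 34 (decimal)
Compute 680 ÷ 34 = 20
Convert 20 (decimal) → 20 = 10 + 10 → XX (Roman numeral)
XX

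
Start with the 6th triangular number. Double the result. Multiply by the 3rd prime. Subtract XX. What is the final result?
Convert the 6th triangular number (triangular index) → 6×7/2 = 21 (decimal)
Start: 21
21 × 2 = 42
Convert the 3rd prime (prime index) → 5 (decimal)
42 × 5 = 210
Convert XX (Roman numeral) → 10 + 10 = 20 (decimal)
210 - 20 = 190
190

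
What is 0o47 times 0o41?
Convert 0o47 (octal) → 4×8 + 7 = 39 (decimal)
Convert 0o41 (octal) → 4×8 + 1 = 33 (decimal)
Compute 39 × 33 = 1287
1287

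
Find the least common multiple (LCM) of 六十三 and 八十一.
Convert 六十三 (Chinese numeral) → 6×10 + 3 = 63 (decimal)
Convert 八十一 (Chinese numeral) → 8×10 + 1 = 81 (decimal)
Compute lcm(63, 81) = 567
567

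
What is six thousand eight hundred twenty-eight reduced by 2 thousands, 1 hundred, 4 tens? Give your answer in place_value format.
Convert six thousand eight hundred twenty-eight (English words) → 6×1000 + 8×100 + 28 = 6828 (decimal)
Convert 2 thousands, 1 hundred, 4 tens (place-value notation) → 2×1000 + 1×100 + 4×10 = 2140 (decimal)
Compute 6828 - 2140 = 4688
Convert 4688 (decimal) → 4688 = 4×1000 + 6×100 + 8×10 + 8 → 4 thousands, 6 hundreds, 8 tens, 8 ones (place-value notation)
4 thousands, 6 hundreds, 8 tens, 8 ones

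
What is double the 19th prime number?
The 19th prime number = 67
Compute 67 × 2 = 134
134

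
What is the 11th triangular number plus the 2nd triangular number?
The 11th triangular number = 11×12/2 = 66
Convert the 2nd triangular number (triangular index) → 2×3/2 = 3 (decimal)
Compute 66 + 3 = 69
69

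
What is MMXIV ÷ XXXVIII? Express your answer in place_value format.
Convert MMXIV (Roman numeral) → 1000 + 1000 + 10 + 4 = 2014 (decimal)
Convert XXXVIII (Roman numeral) → 10 + 10 + 10 + 5 + 1 + 1 + 1 = 38 (decimal)
Compute 2014 ÷ 38 = 53
Convert 53 (decimal) → 53 = 5×10 + 3 → 5 tens, 3 ones (place-value notation)
5 tens, 3 ones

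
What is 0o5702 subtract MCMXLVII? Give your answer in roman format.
Convert 0o5702 (octal) → 5×512 + 7×64 + 2 = 3010 (decimal)
Convert MCMXLVII (Roman numeral) → 1000 + 900 + 40 + 5 + 1 + 1 = 1947 (decimal)
Compute 3010 - 1947 = 1063
Convert 1063 (decimal) → 1063 = 1000 + 50 + 10 + 1 + 1 + 1 → MLXIII (Roman numeral)
MLXIII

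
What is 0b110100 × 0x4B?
Convert 0b110100 (binary) → 32 + 16 + 4 = 52 (decimal)
Convert 0x4B (hexadecimal) → 4×16 + 11 = 75 (decimal)
Compute 52 × 75 = 3900
3900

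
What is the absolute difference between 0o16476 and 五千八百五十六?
Convert 0o16476 (octal) → 1×4096 + 6×512 + 4×64 + 7×8 + 6 = 7486 (decimal)
Convert 五千八百五十六 (Chinese numeral) → 5×1000 + 8×100 + 5×10 + 6 = 5856 (decimal)
Compute |7486 - 5856| = 1630
1630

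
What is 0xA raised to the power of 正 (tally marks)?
Convert 0xA (hexadecimal) → 10 (decimal)
Convert 正 (tally marks) → 5 (decimal)
Compute 10 ^ 5 = 100000
100000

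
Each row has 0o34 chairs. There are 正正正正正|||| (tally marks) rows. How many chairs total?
Convert 0o34 (octal) → 3×8 + 4 = 28 (decimal)
Convert 正正正正正|||| (tally marks) → 5 + 5 + 5 + 5 + 5 + 4 = 29 (decimal)
Compute 28 × 29 = 812
812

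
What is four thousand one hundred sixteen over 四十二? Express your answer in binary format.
Convert four thousand one hundred sixteen (English words) → 4×1000 + 1×100 + 16 = 4116 (decimal)
Convert 四十二 (Chinese numeral) → 4×10 + 2 = 42 (decimal)
Compute 4116 ÷ 42 = 98
Convert 98 (decimal) → 98 = 64 + 32 + 2 → 0b1100010 (binary)
0b1100010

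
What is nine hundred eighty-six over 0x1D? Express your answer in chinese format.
Convert nine hundred eighty-six (English words) → 9×100 + 86 = 986 (decimal)
Convert 0x1D (hexadecimal) → 1×16 + 13 = 29 (decimal)
Compute 986 ÷ 29 = 34
Convert 34 (decimal) → 34 = 3×10 + 4 → 三十四 (Chinese numeral)
三十四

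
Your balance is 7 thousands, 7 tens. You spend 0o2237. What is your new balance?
Convert 7 thousands, 7 tens (place-value notation) → 7×1000 + 7×10 = 7070 (decimal)
Convert 0o2237 (octal) → 2×512 + 2×64 + 3×8 + 7 = 1183 (decimal)
Compute 7070 - 1183 = 5887
5887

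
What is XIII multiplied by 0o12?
Convert XIII (Roman numeral) → 10 + 1 + 1 + 1 = 13 (decimal)
Convert 0o12 (octal) → 1×8 + 2 = 10 (decimal)
Compute 13 × 10 = 130
130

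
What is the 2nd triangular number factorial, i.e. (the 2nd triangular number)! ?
Convert the 2nd triangular number (triangular index) → 2×3/2 = 3 (decimal)
Compute 3! = 6
6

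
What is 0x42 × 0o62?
Convert 0x42 (hexadecimal) → 4×16 + 2 = 66 (decimal)
Convert 0o62 (octal) → 6×8 + 2 = 50 (decimal)
Compute 66 × 50 = 3300
3300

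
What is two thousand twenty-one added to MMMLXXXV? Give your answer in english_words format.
Convert two thousand twenty-one (English words) → 2×1000 + 21 = 2021 (decimal)
Convert MMMLXXXV (Roman numeral) → 1000 + 1000 + 1000 + 50 + 10 + 10 + 10 + 5 = 3085 (decimal)
Compute 2021 + 3085 = 5106
Convert 5106 (decimal) → 5106 = 5×1000 + 1×100 + 6 → five thousand one hundred six (English words)
five thousand one hundred six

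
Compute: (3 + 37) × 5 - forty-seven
Convert forty-seven (English words) → 47 (decimal)
Expression in decimal: (3 + 37) × 5 - 47
Parentheses first: 3 + 37 = 40
Multiply: 40 × 5 = 200
Subtract: 200 - 47 = 153
153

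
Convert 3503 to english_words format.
Convert 3503 (decimal) → 3503 = 3×1000 + 5×100 + 3 → three thousand five hundred three (English words)
three thousand five hundred three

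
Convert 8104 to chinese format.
Convert 8104 (decimal) → 8104 = 8×1000 + 1×100 + 4 → 八千一百零四 (Chinese numeral)
八千一百零四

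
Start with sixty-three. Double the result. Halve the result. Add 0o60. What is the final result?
Convert sixty-three (English words) → 63 (decimal)
Start: 63
63 × 2 = 126
126 ÷ 2 = 63
Convert 0o60 (octal) → 6×8 = 48 (decimal)
63 + 48 = 111
111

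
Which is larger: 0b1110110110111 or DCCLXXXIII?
Convert 0b1110110110111 (binary) → 4096 + 2048 + 1024 + 256 + 128 + 32 + 16 + 4 + 2 + 1 = 7607 (decimal)
Convert DCCLXXXIII (Roman numeral) → 500 + 100 + 100 + 50 + 10 + 10 + 10 + 1 + 1 + 1 = 783 (decimal)
Compare 7607 vs 783: larger = 7607
7607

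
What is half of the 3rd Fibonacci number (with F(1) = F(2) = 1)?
The 3rd Fibonacci number (with F(1) = F(2) = 1): 1, 1, 2 → 2
Compute 2 ÷ 2 = 1
1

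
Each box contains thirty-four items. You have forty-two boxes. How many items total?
Convert thirty-four (English words) → 34 (decimal)
Convert forty-two (English words) → 42 (decimal)
Compute 34 × 42 = 1428
1428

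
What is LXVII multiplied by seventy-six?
Convert LXVII (Roman numeral) → 50 + 10 + 5 + 1 + 1 = 67 (decimal)
Convert seventy-six (English words) → 76 (decimal)
Compute 67 × 76 = 5092
5092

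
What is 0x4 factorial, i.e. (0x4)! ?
Convert 0x4 (hexadecimal) → 4 (decimal)
Compute 4! = 24
24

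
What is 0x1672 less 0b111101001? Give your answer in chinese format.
Convert 0x1672 (hexadecimal) → 1×4096 + 6×256 + 7×16 + 2 = 5746 (decimal)
Convert 0b111101001 (binary) → 256 + 128 + 64 + 32 + 8 + 1 = 489 (decimal)
Compute 5746 - 489 = 5257
Convert 5257 (decimal) → 5257 = 5×1000 + 2×100 + 5×10 + 7 → 五千二百五十七 (Chinese numeral)
五千二百五十七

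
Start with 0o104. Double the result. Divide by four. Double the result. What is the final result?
Convert 0o104 (octal) → 1×64 + 4 = 68 (decimal)
Start: 68
68 × 2 = 136
Convert four (English words) → 4 (decimal)
136 ÷ 4 = 34
34 × 2 = 68
68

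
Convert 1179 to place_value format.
Convert 1179 (decimal) → 1179 = 1×1000 + 1×100 + 7×10 + 9 → 1 thousand, 1 hundred, 7 tens, 9 ones (place-value notation)
1 thousand, 1 hundred, 7 tens, 9 ones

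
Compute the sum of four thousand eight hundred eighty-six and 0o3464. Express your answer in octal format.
Convert four thousand eight hundred eighty-six (English words) → 4×1000 + 8×100 + 86 = 4886 (decimal)
Convert 0o3464 (octal) → 3×512 + 4×64 + 6×8 + 4 = 1844 (decimal)
Compute 4886 + 1844 = 6730
Convert 6730 (decimal) → 6730 = 1×4096 + 5×512 + 1×64 + 1×8 + 2 → 0o15112 (octal)
0o15112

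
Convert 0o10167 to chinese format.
Convert 0o10167 (octal) → 1×4096 + 1×64 + 6×8 + 7 = 4215 (decimal)
Convert 4215 (decimal) → 4215 = 4×1000 + 2×100 + 1×10 + 5 → 四千二百一十五 (Chinese numeral)
四千二百一十五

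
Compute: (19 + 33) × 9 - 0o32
Convert 0o32 (octal) → 3×8 + 2 = 26 (decimal)
Expression in decimal: (19 + 33) × 9 - 26
Parentheses first: 19 + 33 = 52
Multiply: 52 × 9 = 468
Subtract: 468 - 26 = 442
442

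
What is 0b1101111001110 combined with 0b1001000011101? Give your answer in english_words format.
Convert 0b1101111001110 (binary) → 4096 + 2048 + 512 + 256 + 128 + 64 + 8 + 4 + 2 = 7118 (decimal)
Convert 0b1001000011101 (binary) → 4096 + 512 + 16 + 8 + 4 + 1 = 4637 (decimal)
Compute 7118 + 4637 = 11755
Convert 11755 (decimal) → 11755 = 11×1000 + 7×100 + 55 → eleven thousand seven hundred fifty-five (English words)
eleven thousand seven hundred fifty-five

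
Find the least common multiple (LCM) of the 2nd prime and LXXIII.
Convert the 2nd prime (prime index) → 3 (decimal)
Convert LXXIII (Roman numeral) → 50 + 10 + 10 + 1 + 1 + 1 = 73 (decimal)
Compute lcm(3, 73) = 219
219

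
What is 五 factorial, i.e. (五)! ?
Convert 五 (Chinese numeral) → 5 (decimal)
Compute 5! = 120
120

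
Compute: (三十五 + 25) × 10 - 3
Convert 三十五 (Chinese numeral) → 3×10 + 5 = 35 (decimal)
Expression in decimal: (35 + 25) × 10 - 3
Parentheses first: 35 + 25 = 60
Multiply: 60 × 10 = 600
Subtract: 600 - 3 = 597
597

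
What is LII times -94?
Convert LII (Roman numeral) → 50 + 1 + 1 = 52 (decimal)
Compute 52 × -94 = -4888
-4888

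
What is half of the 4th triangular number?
The 4th triangular number = 4×5/2 = 10
Compute 10 ÷ 2 = 5
5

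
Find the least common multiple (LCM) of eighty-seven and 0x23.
Convert eighty-seven (English words) → 87 (decimal)
Convert 0x23 (hexadecimal) → 2×16 + 3 = 35 (decimal)
Compute lcm(87, 35) = 3045
3045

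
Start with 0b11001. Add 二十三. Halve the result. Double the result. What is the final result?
Convert 0b11001 (binary) → 16 + 8 + 1 = 25 (decimal)
Start: 25
Convert 二十三 (Chinese numeral) → 2×10 + 3 = 23 (decimal)
25 + 23 = 48
48 ÷ 2 = 24
24 × 2 = 48
48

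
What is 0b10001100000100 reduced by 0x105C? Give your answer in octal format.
Convert 0b10001100000100 (binary) → 8192 + 512 + 256 + 4 = 8964 (decimal)
Convert 0x105C (hexadecimal) → 1×4096 + 5×16 + 12 = 4188 (decimal)
Compute 8964 - 4188 = 4776
Convert 4776 (decimal) → 4776 = 1×4096 + 1×512 + 2×64 + 5×8 → 0o11250 (octal)
0o11250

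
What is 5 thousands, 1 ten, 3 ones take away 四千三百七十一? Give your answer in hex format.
Convert 5 thousands, 1 ten, 3 ones (place-value notation) → 5×1000 + 1×10 + 3 = 5013 (decimal)
Convert 四千三百七十一 (Chinese numeral) → 4×1000 + 3×100 + 7×10 + 1 = 4371 (decimal)
Compute 5013 - 4371 = 642
Convert 642 (decimal) → 642 = 2×256 + 8×16 + 2 → 0x282 (hexadecimal)
0x282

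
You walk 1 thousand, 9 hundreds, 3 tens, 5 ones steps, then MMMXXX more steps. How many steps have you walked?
Convert 1 thousand, 9 hundreds, 3 tens, 5 ones (place-value notation) → 1×1000 + 9×100 + 3×10 + 5 = 1935 (decimal)
Convert MMMXXX (Roman numeral) → 1000 + 1000 + 1000 + 10 + 10 + 10 = 3030 (decimal)
Compute 1935 + 3030 = 4965
4965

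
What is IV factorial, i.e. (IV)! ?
Convert IV (Roman numeral) → 4 (decimal)
Compute 4! = 24
24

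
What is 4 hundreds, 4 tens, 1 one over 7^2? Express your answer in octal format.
Convert 4 hundreds, 4 tens, 1 one (place-value notation) → 4×100 + 4×10 + 1 = 441 (decimal)
Convert 7^2 (power) → 49 (decimal)
Compute 441 ÷ 49 = 9
Convert 9 (decimal) → 9 = 1×8 + 1 → 0o11 (octal)
0o11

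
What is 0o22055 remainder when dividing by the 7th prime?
Convert 0o22055 (octal) → 2×4096 + 2×512 + 5×8 + 5 = 9261 (decimal)
Convert the 7th prime (prime index) → 17 (decimal)
Compute 9261 mod 17 = 13
13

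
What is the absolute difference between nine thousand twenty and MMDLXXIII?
Convert nine thousand twenty (English words) → 9×1000 + 20 = 9020 (decimal)
Convert MMDLXXIII (Roman numeral) → 1000 + 1000 + 500 + 50 + 10 + 10 + 1 + 1 + 1 = 2573 (decimal)
Compute |9020 - 2573| = 6447
6447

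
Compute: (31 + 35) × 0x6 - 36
Convert 0x6 (hexadecimal) → 6 (decimal)
Expression in decimal: (31 + 35) × 6 - 36
Parentheses first: 31 + 35 = 66
Multiply: 66 × 6 = 396
Subtract: 396 - 36 = 360
360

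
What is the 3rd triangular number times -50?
Convert the 3rd triangular number (triangular index) → 3×4/2 = 6 (decimal)
Compute 6 × -50 = -300
-300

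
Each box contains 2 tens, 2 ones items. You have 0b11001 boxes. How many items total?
Convert 2 tens, 2 ones (place-value notation) → 2×10 + 2 = 22 (decimal)
Convert 0b11001 (binary) → 16 + 8 + 1 = 25 (decimal)
Compute 22 × 25 = 550
550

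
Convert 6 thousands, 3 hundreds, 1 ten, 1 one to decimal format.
Convert 6 thousands, 3 hundreds, 1 ten, 1 one (place-value notation) → 6×1000 + 3×100 + 1×10 + 1 = 6311 (decimal)
6311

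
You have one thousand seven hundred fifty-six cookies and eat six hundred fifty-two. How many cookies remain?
Convert one thousand seven hundred fifty-six (English words) → 1×1000 + 7×100 + 56 = 1756 (decimal)
Convert six hundred fifty-two (English words) → 6×100 + 52 = 652 (decimal)
Compute 1756 - 652 = 1104
1104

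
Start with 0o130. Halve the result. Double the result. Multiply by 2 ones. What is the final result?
Convert 0o130 (octal) → 1×64 + 3×8 = 88 (decimal)
Start: 88
88 ÷ 2 = 44
44 × 2 = 88
Convert 2 ones (place-value notation) → 2 (decimal)
88 × 2 = 176
176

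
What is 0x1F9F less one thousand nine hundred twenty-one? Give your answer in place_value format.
Convert 0x1F9F (hexadecimal) → 1×4096 + 15×256 + 9×16 + 15 = 8095 (decimal)
Convert one thousand nine hundred twenty-one (English words) → 1×1000 + 9×100 + 21 = 1921 (decimal)
Compute 8095 - 1921 = 6174
Convert 6174 (decimal) → 6174 = 6×1000 + 1×100 + 7×10 + 4 → 6 thousands, 1 hundred, 7 tens, 4 ones (place-value notation)
6 thousands, 1 hundred, 7 tens, 4 ones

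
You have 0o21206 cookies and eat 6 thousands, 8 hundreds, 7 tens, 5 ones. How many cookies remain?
Convert 0o21206 (octal) → 2×4096 + 1×512 + 2×64 + 6 = 8838 (decimal)
Convert 6 thousands, 8 hundreds, 7 tens, 5 ones (place-value notation) → 6×1000 + 8×100 + 7×10 + 5 = 6875 (decimal)
Compute 8838 - 6875 = 1963
1963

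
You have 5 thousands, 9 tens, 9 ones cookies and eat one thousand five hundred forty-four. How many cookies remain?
Convert 5 thousands, 9 tens, 9 ones (place-value notation) → 5×1000 + 9×10 + 9 = 5099 (decimal)
Convert one thousand five hundred forty-four (English words) → 1×1000 + 5×100 + 44 = 1544 (decimal)
Compute 5099 - 1544 = 3555
3555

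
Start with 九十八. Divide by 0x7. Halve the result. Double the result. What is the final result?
Convert 九十八 (Chinese numeral) → 9×10 + 8 = 98 (decimal)
Start: 98
Convert 0x7 (hexadecimal) → 7 (decimal)
98 ÷ 7 = 14
14 ÷ 2 = 7
7 × 2 = 14
14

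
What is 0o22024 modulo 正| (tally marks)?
Convert 0o22024 (octal) → 2×4096 + 2×512 + 2×8 + 4 = 9236 (decimal)
Convert 正| (tally marks) → 5 + 1 = 6 (decimal)
Compute 9236 mod 6 = 2
2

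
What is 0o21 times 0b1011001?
Convert 0o21 (octal) → 2×8 + 1 = 17 (decimal)
Convert 0b1011001 (binary) → 64 + 16 + 8 + 1 = 89 (decimal)
Compute 17 × 89 = 1513
1513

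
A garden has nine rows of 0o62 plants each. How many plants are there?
Convert 0o62 (octal) → 6×8 + 2 = 50 (decimal)
Convert nine (English words) → 9 (decimal)
Compute 50 × 9 = 450
450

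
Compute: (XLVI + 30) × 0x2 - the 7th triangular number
Convert XLVI (Roman numeral) → 40 + 5 + 1 = 46 (decimal)
Convert 0x2 (hexadecimal) → 2 (decimal)
Convert the 7th triangular number (triangular index) → 7×8/2 = 28 (decimal)
Expression in decimal: (46 + 30) × 2 - 28
Parentheses first: 46 + 30 = 76
Multiply: 76 × 2 = 152
Subtract: 152 - 28 = 124
124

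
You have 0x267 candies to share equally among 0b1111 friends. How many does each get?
Convert 0x267 (hexadecimal) → 2×256 + 6×16 + 7 = 615 (decimal)
Convert 0b1111 (binary) → 8 + 4 + 2 + 1 = 15 (decimal)
Compute 615 ÷ 15 = 41
41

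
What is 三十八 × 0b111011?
Convert 三十八 (Chinese numeral) → 3×10 + 8 = 38 (decimal)
Convert 0b111011 (binary) → 32 + 16 + 8 + 2 + 1 = 59 (decimal)
Compute 38 × 59 = 2242
2242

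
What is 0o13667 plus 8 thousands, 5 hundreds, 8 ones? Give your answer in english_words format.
Convert 0o13667 (octal) → 1×4096 + 3×512 + 6×64 + 6×8 + 7 = 6071 (decimal)
Convert 8 thousands, 5 hundreds, 8 ones (place-value notation) → 8×1000 + 5×100 + 8 = 8508 (decimal)
Compute 6071 + 8508 = 14579
Convert 14579 (decimal) → 14579 = 14×1000 + 5×100 + 79 → fourteen thousand five hundred seventy-nine (English words)
fourteen thousand five hundred seventy-nine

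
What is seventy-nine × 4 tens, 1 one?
Convert seventy-nine (English words) → 79 (decimal)
Convert 4 tens, 1 one (place-value notation) → 4×10 + 1 = 41 (decimal)
Compute 79 × 41 = 3239
3239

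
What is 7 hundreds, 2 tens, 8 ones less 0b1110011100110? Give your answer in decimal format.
Convert 7 hundreds, 2 tens, 8 ones (place-value notation) → 7×100 + 2×10 + 8 = 728 (decimal)
Convert 0b1110011100110 (binary) → 4096 + 2048 + 1024 + 128 + 64 + 32 + 4 + 2 = 7398 (decimal)
Compute 728 - 7398 = -6670
-6670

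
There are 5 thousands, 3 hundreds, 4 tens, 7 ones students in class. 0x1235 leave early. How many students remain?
Convert 5 thousands, 3 hundreds, 4 tens, 7 ones (place-value notation) → 5×1000 + 3×100 + 4×10 + 7 = 5347 (decimal)
Convert 0x1235 (hexadecimal) → 1×4096 + 2×256 + 3×16 + 5 = 4661 (decimal)
Compute 5347 - 4661 = 686
686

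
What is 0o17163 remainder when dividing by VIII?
Convert 0o17163 (octal) → 1×4096 + 7×512 + 1×64 + 6×8 + 3 = 7795 (decimal)
Convert VIII (Roman numeral) → 5 + 1 + 1 + 1 = 8 (decimal)
Compute 7795 mod 8 = 3
3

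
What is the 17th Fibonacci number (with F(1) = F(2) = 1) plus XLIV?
The 17th Fibonacci number (with F(1) = F(2) = 1) = 1597
Convert XLIV (Roman numeral) → 40 + 4 = 44 (decimal)
Compute 1597 + 44 = 1641
1641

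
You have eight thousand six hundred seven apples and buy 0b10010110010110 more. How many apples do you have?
Convert eight thousand six hundred seven (English words) → 8×1000 + 6×100 + 7 = 8607 (decimal)
Convert 0b10010110010110 (binary) → 8192 + 1024 + 256 + 128 + 16 + 4 + 2 = 9622 (decimal)
Compute 8607 + 9622 = 18229
18229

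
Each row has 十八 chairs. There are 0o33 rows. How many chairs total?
Convert 十八 (Chinese numeral) → 1×10 + 8 = 18 (decimal)
Convert 0o33 (octal) → 3×8 + 3 = 27 (decimal)
Compute 18 × 27 = 486
486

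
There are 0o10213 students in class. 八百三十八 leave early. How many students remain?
Convert 0o10213 (octal) → 1×4096 + 2×64 + 1×8 + 3 = 4235 (decimal)
Convert 八百三十八 (Chinese numeral) → 8×100 + 3×10 + 8 = 838 (decimal)
Compute 4235 - 838 = 3397
3397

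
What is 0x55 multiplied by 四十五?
Convert 0x55 (hexadecimal) → 5×16 + 5 = 85 (decimal)
Convert 四十五 (Chinese numeral) → 4×10 + 5 = 45 (decimal)
Compute 85 × 45 = 3825
3825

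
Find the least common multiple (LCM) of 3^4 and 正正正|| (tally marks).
Convert 3^4 (power) → 81 (decimal)
Convert 正正正|| (tally marks) → 5 + 5 + 5 + 2 = 17 (decimal)
Compute lcm(81, 17) = 1377
1377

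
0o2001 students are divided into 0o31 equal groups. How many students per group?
Convert 0o2001 (octal) → 2×512 + 1 = 1025 (decimal)
Convert 0o31 (octal) → 3×8 + 1 = 25 (decimal)
Compute 1025 ÷ 25 = 41
41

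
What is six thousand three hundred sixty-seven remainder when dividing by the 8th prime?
Convert six thousand three hundred sixty-seven (English words) → 6×1000 + 3×100 + 67 = 6367 (decimal)
Convert the 8th prime (prime index) → 19 (decimal)
Compute 6367 mod 19 = 2
2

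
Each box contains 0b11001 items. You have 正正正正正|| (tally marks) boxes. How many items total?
Convert 0b11001 (binary) → 16 + 8 + 1 = 25 (decimal)
Convert 正正正正正|| (tally marks) → 5 + 5 + 5 + 5 + 5 + 2 = 27 (decimal)
Compute 25 × 27 = 675
675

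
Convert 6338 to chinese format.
Convert 6338 (decimal) → 6338 = 6×1000 + 3×100 + 3×10 + 8 → 六千三百三十八 (Chinese numeral)
六千三百三十八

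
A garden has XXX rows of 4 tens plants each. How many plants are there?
Convert 4 tens (place-value notation) → 4×10 = 40 (decimal)
Convert XXX (Roman numeral) → 10 + 10 + 10 = 30 (decimal)
Compute 40 × 30 = 1200
1200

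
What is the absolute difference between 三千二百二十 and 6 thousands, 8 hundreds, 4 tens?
Convert 三千二百二十 (Chinese numeral) → 3×1000 + 2×100 + 2×10 = 3220 (decimal)
Convert 6 thousands, 8 hundreds, 4 tens (place-value notation) → 6×1000 + 8×100 + 4×10 = 6840 (decimal)
Compute |3220 - 6840| = 3620
3620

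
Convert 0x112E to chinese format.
Convert 0x112E (hexadecimal) → 1×4096 + 1×256 + 2×16 + 14 = 4398 (decimal)
Convert 4398 (decimal) → 4398 = 4×1000 + 3×100 + 9×10 + 8 → 四千三百九十八 (Chinese numeral)
四千三百九十八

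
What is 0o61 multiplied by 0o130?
Convert 0o61 (octal) → 6×8 + 1 = 49 (decimal)
Convert 0o130 (octal) → 1×64 + 3×8 = 88 (decimal)
Compute 49 × 88 = 4312
4312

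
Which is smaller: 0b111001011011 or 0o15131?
Convert 0b111001011011 (binary) → 2048 + 1024 + 512 + 64 + 16 + 8 + 2 + 1 = 3675 (decimal)
Convert 0o15131 (octal) → 1×4096 + 5×512 + 1×64 + 3×8 + 1 = 6745 (decimal)
Compare 3675 vs 6745: smaller = 3675
3675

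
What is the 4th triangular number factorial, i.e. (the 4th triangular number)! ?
Convert the 4th triangular number (triangular index) → 4×5/2 = 10 (decimal)
Compute 10! = 3628800
3628800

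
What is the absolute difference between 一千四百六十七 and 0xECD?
Convert 一千四百六十七 (Chinese numeral) → 1×1000 + 4×100 + 6×10 + 7 = 1467 (decimal)
Convert 0xECD (hexadecimal) → 14×256 + 12×16 + 13 = 3789 (decimal)
Compute |1467 - 3789| = 2322
2322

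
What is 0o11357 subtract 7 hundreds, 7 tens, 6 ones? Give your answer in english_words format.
Convert 0o11357 (octal) → 1×4096 + 1×512 + 3×64 + 5×8 + 7 = 4847 (decimal)
Convert 7 hundreds, 7 tens, 6 ones (place-value notation) → 7×100 + 7×10 + 6 = 776 (decimal)
Compute 4847 - 776 = 4071
Convert 4071 (decimal) → 4071 = 4×1000 + 71 → four thousand seventy-one (English words)
four thousand seventy-one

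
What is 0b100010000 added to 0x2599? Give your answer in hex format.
Convert 0b100010000 (binary) → 256 + 16 = 272 (decimal)
Convert 0x2599 (hexadecimal) → 2×4096 + 5×256 + 9×16 + 9 = 9625 (decimal)
Compute 272 + 9625 = 9897
Convert 9897 (decimal) → 9897 = 2×4096 + 6×256 + 10×16 + 9 → 0x26A9 (hexadecimal)
0x26A9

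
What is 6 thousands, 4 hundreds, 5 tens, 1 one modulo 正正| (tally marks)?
Convert 6 thousands, 4 hundreds, 5 tens, 1 one (place-value notation) → 6×1000 + 4×100 + 5×10 + 1 = 6451 (decimal)
Convert 正正| (tally marks) → 5 + 5 + 1 = 11 (decimal)
Compute 6451 mod 11 = 5
5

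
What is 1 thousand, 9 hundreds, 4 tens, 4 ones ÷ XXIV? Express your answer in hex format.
Convert 1 thousand, 9 hundreds, 4 tens, 4 ones (place-value notation) → 1×1000 + 9×100 + 4×10 + 4 = 1944 (decimal)
Convert XXIV (Roman numeral) → 10 + 10 + 4 = 24 (decimal)
Compute 1944 ÷ 24 = 81
Convert 81 (decimal) → 81 = 5×16 + 1 → 0x51 (hexadecimal)
0x51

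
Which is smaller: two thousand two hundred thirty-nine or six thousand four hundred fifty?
Convert two thousand two hundred thirty-nine (English words) → 2×1000 + 2×100 + 39 = 2239 (decimal)
Convert six thousand four hundred fifty (English words) → 6×1000 + 4×100 + 50 = 6450 (decimal)
Compare 2239 vs 6450: smaller = 2239
2239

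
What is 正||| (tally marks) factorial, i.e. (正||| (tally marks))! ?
Convert 正||| (tally marks) → 5 + 3 = 8 (decimal)
Compute 8! = 40320
40320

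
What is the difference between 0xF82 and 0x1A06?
Convert 0xF82 (hexadecimal) → 15×256 + 8×16 + 2 = 3970 (decimal)
Convert 0x1A06 (hexadecimal) → 1×4096 + 10×256 + 6 = 6662 (decimal)
Difference: |3970 - 6662| = 2692
2692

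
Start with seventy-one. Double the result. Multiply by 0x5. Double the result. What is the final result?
Convert seventy-one (English words) → 71 (decimal)
Start: 71
71 × 2 = 142
Convert 0x5 (hexadecimal) → 5 (decimal)
142 × 5 = 710
710 × 2 = 1420
1420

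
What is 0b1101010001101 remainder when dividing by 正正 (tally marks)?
Convert 0b1101010001101 (binary) → 4096 + 2048 + 512 + 128 + 8 + 4 + 1 = 6797 (decimal)
Convert 正正 (tally marks) → 5 + 5 = 10 (decimal)
Compute 6797 mod 10 = 7
7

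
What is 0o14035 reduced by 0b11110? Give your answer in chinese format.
Convert 0o14035 (octal) → 1×4096 + 4×512 + 3×8 + 5 = 6173 (decimal)
Convert 0b11110 (binary) → 16 + 8 + 4 + 2 = 30 (decimal)
Compute 6173 - 30 = 6143
Convert 6143 (decimal) → 6143 = 6×1000 + 1×100 + 4×10 + 3 → 六千一百四十三 (Chinese numeral)
六千一百四十三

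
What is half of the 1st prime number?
The 1st prime number = 2
Compute 2 ÷ 2 = 1
1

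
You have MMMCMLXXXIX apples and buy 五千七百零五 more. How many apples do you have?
Convert MMMCMLXXXIX (Roman numeral) → 1000 + 1000 + 1000 + 900 + 50 + 10 + 10 + 10 + 9 = 3989 (decimal)
Convert 五千七百零五 (Chinese numeral) → 5×1000 + 7×100 + 5 = 5705 (decimal)
Compute 3989 + 5705 = 9694
9694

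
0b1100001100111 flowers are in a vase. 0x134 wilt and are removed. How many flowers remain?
Convert 0b1100001100111 (binary) → 4096 + 2048 + 64 + 32 + 4 + 2 + 1 = 6247 (decimal)
Convert 0x134 (hexadecimal) → 1×256 + 3×16 + 4 = 308 (decimal)
Compute 6247 - 308 = 5939
5939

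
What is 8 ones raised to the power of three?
Convert 8 ones (place-value notation) → 8 (decimal)
Convert three (English words) → 3 (decimal)
Compute 8 ^ 3 = 512
512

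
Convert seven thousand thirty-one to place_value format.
Convert seven thousand thirty-one (English words) → 7×1000 + 31 = 7031 (decimal)
Convert 7031 (decimal) → 7031 = 7×1000 + 3×10 + 1 → 7 thousands, 3 tens, 1 one (place-value notation)
7 thousands, 3 tens, 1 one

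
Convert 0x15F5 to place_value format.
Convert 0x15F5 (hexadecimal) → 1×4096 + 5×256 + 15×16 + 5 = 5621 (decimal)
Convert 5621 (decimal) → 5621 = 5×1000 + 6×100 + 2×10 + 1 → 5 thousands, 6 hundreds, 2 tens, 1 one (place-value notation)
5 thousands, 6 hundreds, 2 tens, 1 one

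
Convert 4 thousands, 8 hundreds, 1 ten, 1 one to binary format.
Convert 4 thousands, 8 hundreds, 1 ten, 1 one (place-value notation) → 4×1000 + 8×100 + 1×10 + 1 = 4811 (decimal)
Convert 4811 (decimal) → 4811 = 4096 + 512 + 128 + 64 + 8 + 2 + 1 → 0b1001011001011 (binary)
0b1001011001011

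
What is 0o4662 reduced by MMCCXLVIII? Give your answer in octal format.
Convert 0o4662 (octal) → 4×512 + 6×64 + 6×8 + 2 = 2482 (decimal)
Convert MMCCXLVIII (Roman numeral) → 1000 + 1000 + 100 + 100 + 40 + 5 + 1 + 1 + 1 = 2248 (decimal)
Compute 2482 - 2248 = 234
Convert 234 (decimal) → 234 = 3×64 + 5×8 + 2 → 0o352 (octal)
0o352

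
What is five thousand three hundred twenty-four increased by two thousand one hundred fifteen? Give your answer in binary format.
Convert five thousand three hundred twenty-four (English words) → 5×1000 + 3×100 + 24 = 5324 (decimal)
Convert two thousand one hundred fifteen (English words) → 2×1000 + 1×100 + 15 = 2115 (decimal)
Compute 5324 + 2115 = 7439
Convert 7439 (decimal) → 7439 = 4096 + 2048 + 1024 + 256 + 8 + 4 + 2 + 1 → 0b1110100001111 (binary)
0b1110100001111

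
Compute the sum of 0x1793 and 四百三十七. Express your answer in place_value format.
Convert 0x1793 (hexadecimal) → 1×4096 + 7×256 + 9×16 + 3 = 6035 (decimal)
Convert 四百三十七 (Chinese numeral) → 4×100 + 3×10 + 7 = 437 (decimal)
Compute 6035 + 437 = 6472
Convert 6472 (decimal) → 6472 = 6×1000 + 4×100 + 7×10 + 2 → 6 thousands, 4 hundreds, 7 tens, 2 ones (place-value notation)
6 thousands, 4 hundreds, 7 tens, 2 ones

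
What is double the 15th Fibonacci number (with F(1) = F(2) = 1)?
The 15th Fibonacci number (with F(1) = F(2) = 1): 1, 1, 2, 3, 5, 8, 13, 21, 34, 55, 89, 144, 233, 377, 610 → 610
Compute 610 × 2 = 1220
1220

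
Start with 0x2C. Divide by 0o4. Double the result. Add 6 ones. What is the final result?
Convert 0x2C (hexadecimal) → 2×16 + 12 = 44 (decimal)
Start: 44
Convert 0o4 (octal) → 4 (decimal)
44 ÷ 4 = 11
11 × 2 = 22
Convert 6 ones (place-value notation) → 6 (decimal)
22 + 6 = 28
28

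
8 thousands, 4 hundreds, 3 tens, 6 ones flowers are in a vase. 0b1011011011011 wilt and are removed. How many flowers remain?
Convert 8 thousands, 4 hundreds, 3 tens, 6 ones (place-value notation) → 8×1000 + 4×100 + 3×10 + 6 = 8436 (decimal)
Convert 0b1011011011011 (binary) → 4096 + 1024 + 512 + 128 + 64 + 16 + 8 + 2 + 1 = 5851 (decimal)
Compute 8436 - 5851 = 2585
2585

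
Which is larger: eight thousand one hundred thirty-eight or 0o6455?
Convert eight thousand one hundred thirty-eight (English words) → 8×1000 + 1×100 + 38 = 8138 (decimal)
Convert 0o6455 (octal) → 6×512 + 4×64 + 5×8 + 5 = 3373 (decimal)
Compare 8138 vs 3373: larger = 8138
8138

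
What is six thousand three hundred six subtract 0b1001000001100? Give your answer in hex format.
Convert six thousand three hundred six (English words) → 6×1000 + 3×100 + 6 = 6306 (decimal)
Convert 0b1001000001100 (binary) → 4096 + 512 + 8 + 4 = 4620 (decimal)
Compute 6306 - 4620 = 1686
Convert 1686 (decimal) → 1686 = 6×256 + 9×16 + 6 → 0x696 (hexadecimal)
0x696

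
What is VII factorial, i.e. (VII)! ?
Convert VII (Roman numeral) → 5 + 1 + 1 = 7 (decimal)
Compute 7! = 5040
5040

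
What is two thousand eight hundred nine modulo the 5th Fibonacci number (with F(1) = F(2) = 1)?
Convert two thousand eight hundred nine (English words) → 2×1000 + 8×100 + 9 = 2809 (decimal)
Convert the 5th Fibonacci number (with F(1) = F(2) = 1) (Fibonacci index) → 1, 1, 2, 3, 5 → 5 (decimal)
Compute 2809 mod 5 = 4
4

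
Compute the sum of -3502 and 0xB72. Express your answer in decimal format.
Convert 0xB72 (hexadecimal) → 11×256 + 7×16 + 2 = 2930 (decimal)
Compute -3502 + 2930 = -572
-572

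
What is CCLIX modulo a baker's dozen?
Convert CCLIX (Roman numeral) → 100 + 100 + 50 + 9 = 259 (decimal)
Convert a baker's dozen (colloquial) → 13 (decimal)
Compute 259 mod 13 = 12
12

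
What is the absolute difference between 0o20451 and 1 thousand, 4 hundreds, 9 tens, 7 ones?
Convert 0o20451 (octal) → 2×4096 + 4×64 + 5×8 + 1 = 8489 (decimal)
Convert 1 thousand, 4 hundreds, 9 tens, 7 ones (place-value notation) → 1×1000 + 4×100 + 9×10 + 7 = 1497 (decimal)
Compute |8489 - 1497| = 6992
6992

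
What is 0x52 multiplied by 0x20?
Convert 0x52 (hexadecimal) → 5×16 + 2 = 82 (decimal)
Convert 0x20 (hexadecimal) → 2×16 = 32 (decimal)
Compute 82 × 32 = 2624
2624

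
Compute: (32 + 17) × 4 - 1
Parentheses first: 32 + 17 = 49
Multiply: 49 × 4 = 196
Subtract: 196 - 1 = 195
195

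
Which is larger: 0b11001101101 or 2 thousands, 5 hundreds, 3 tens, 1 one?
Convert 0b11001101101 (binary) → 1024 + 512 + 64 + 32 + 8 + 4 + 1 = 1645 (decimal)
Convert 2 thousands, 5 hundreds, 3 tens, 1 one (place-value notation) → 2×1000 + 5×100 + 3×10 + 1 = 2531 (decimal)
Compare 1645 vs 2531: larger = 2531
2531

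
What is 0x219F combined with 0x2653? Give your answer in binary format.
Convert 0x219F (hexadecimal) → 2×4096 + 1×256 + 9×16 + 15 = 8607 (decimal)
Convert 0x2653 (hexadecimal) → 2×4096 + 6×256 + 5×16 + 3 = 9811 (decimal)
Compute 8607 + 9811 = 18418
Convert 18418 (decimal) → 18418 = 16384 + 1024 + 512 + 256 + 128 + 64 + 32 + 16 + 2 → 0b100011111110010 (binary)
0b100011111110010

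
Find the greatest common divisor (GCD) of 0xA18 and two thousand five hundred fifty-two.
Convert 0xA18 (hexadecimal) → 10×256 + 1×16 + 8 = 2584 (decimal)
Convert two thousand five hundred fifty-two (English words) → 2×1000 + 5×100 + 52 = 2552 (decimal)
Compute gcd(2584, 2552) = 8
8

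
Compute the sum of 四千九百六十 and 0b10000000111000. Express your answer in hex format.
Convert 四千九百六十 (Chinese numeral) → 4×1000 + 9×100 + 6×10 = 4960 (decimal)
Convert 0b10000000111000 (binary) → 8192 + 32 + 16 + 8 = 8248 (decimal)
Compute 4960 + 8248 = 13208
Convert 13208 (decimal) → 13208 = 3×4096 + 3×256 + 9×16 + 8 → 0x3398 (hexadecimal)
0x3398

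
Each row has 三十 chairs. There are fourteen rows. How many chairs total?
Convert 三十 (Chinese numeral) → 3×10 = 30 (decimal)
Convert fourteen (English words) → 14 (decimal)
Compute 30 × 14 = 420
420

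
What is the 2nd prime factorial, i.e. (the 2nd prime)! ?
Convert the 2nd prime (prime index) → 3 (decimal)
Compute 3! = 6
6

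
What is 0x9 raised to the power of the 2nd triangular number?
Convert 0x9 (hexadecimal) → 9 (decimal)
Convert the 2nd triangular number (triangular index) → 2×3/2 = 3 (decimal)
Compute 9 ^ 3 = 729
729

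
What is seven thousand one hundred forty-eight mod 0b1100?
Convert seven thousand one hundred forty-eight (English words) → 7×1000 + 1×100 + 48 = 7148 (decimal)
Convert 0b1100 (binary) → 8 + 4 = 12 (decimal)
Compute 7148 mod 12 = 8
8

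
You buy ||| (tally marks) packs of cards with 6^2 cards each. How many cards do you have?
Convert 6^2 (power) → 36 (decimal)
Convert ||| (tally marks) → 3 (decimal)
Compute 36 × 3 = 108
108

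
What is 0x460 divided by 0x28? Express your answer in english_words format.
Convert 0x460 (hexadecimal) → 4×256 + 6×16 = 1120 (decimal)
Convert 0x28 (hexadecimal) → 2×16 + 8 = 40 (decimal)
Compute 1120 ÷ 40 = 28
Convert 28 (decimal) → twenty-eight (English words)
twenty-eight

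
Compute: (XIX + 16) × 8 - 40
Convert XIX (Roman numeral) → 10 + 9 = 19 (decimal)
Expression in decimal: (19 + 16) × 8 - 40
Parentheses first: 19 + 16 = 35
Multiply: 35 × 8 = 280
Subtract: 280 - 40 = 240
240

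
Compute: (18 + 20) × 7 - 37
Parentheses first: 18 + 20 = 38
Multiply: 38 × 7 = 266
Subtract: 266 - 37 = 229
229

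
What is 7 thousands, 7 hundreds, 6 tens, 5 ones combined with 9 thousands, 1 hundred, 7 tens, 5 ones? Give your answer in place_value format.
Convert 7 thousands, 7 hundreds, 6 tens, 5 ones (place-value notation) → 7×1000 + 7×100 + 6×10 + 5 = 7765 (decimal)
Convert 9 thousands, 1 hundred, 7 tens, 5 ones (place-value notation) → 9×1000 + 1×100 + 7×10 + 5 = 9175 (decimal)
Compute 7765 + 9175 = 16940
Convert 16940 (decimal) → 16940 = 16×1000 + 9×100 + 4×10 → 16 thousands, 9 hundreds, 4 tens (place-value notation)
16 thousands, 9 hundreds, 4 tens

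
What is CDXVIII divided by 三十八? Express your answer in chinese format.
Convert CDXVIII (Roman numeral) → 400 + 10 + 5 + 1 + 1 + 1 = 418 (decimal)
Convert 三十八 (Chinese numeral) → 3×10 + 8 = 38 (decimal)
Compute 418 ÷ 38 = 11
Convert 11 (decimal) → 11 = 1×10 + 1 → 十一 (Chinese numeral)
十一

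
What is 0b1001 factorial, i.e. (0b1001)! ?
Convert 0b1001 (binary) → 8 + 1 = 9 (decimal)
Compute 9! = 362880
362880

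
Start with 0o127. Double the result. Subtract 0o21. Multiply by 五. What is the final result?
Convert 0o127 (octal) → 1×64 + 2×8 + 7 = 87 (decimal)
Start: 87
87 × 2 = 174
Convert 0o21 (octal) → 2×8 + 1 = 17 (decimal)
174 - 17 = 157
Convert 五 (Chinese numeral) → 5 (decimal)
157 × 5 = 785
785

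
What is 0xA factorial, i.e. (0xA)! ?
Convert 0xA (hexadecimal) → 10 (decimal)
Compute 10! = 3628800
3628800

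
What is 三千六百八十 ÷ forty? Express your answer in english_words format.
Convert 三千六百八十 (Chinese numeral) → 3×1000 + 6×100 + 8×10 = 3680 (decimal)
Convert forty (English words) → 40 (decimal)
Compute 3680 ÷ 40 = 92
Convert 92 (decimal) → ninety-two (English words)
ninety-two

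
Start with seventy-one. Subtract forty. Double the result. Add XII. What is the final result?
Convert seventy-one (English words) → 71 (decimal)
Start: 71
Convert forty (English words) → 40 (decimal)
71 - 40 = 31
31 × 2 = 62
Convert XII (Roman numeral) → 10 + 1 + 1 = 12 (decimal)
62 + 12 = 74
74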